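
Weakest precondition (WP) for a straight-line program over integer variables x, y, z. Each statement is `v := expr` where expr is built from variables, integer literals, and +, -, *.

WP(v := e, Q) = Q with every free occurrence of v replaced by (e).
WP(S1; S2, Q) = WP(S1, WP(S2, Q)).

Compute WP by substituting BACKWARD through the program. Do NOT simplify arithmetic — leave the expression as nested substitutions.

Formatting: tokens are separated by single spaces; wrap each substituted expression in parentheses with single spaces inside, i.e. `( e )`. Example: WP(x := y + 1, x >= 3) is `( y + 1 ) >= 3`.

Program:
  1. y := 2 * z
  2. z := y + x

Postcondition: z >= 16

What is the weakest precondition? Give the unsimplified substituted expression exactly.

post: z >= 16
stmt 2: z := y + x  -- replace 1 occurrence(s) of z with (y + x)
  => ( y + x ) >= 16
stmt 1: y := 2 * z  -- replace 1 occurrence(s) of y with (2 * z)
  => ( ( 2 * z ) + x ) >= 16

Answer: ( ( 2 * z ) + x ) >= 16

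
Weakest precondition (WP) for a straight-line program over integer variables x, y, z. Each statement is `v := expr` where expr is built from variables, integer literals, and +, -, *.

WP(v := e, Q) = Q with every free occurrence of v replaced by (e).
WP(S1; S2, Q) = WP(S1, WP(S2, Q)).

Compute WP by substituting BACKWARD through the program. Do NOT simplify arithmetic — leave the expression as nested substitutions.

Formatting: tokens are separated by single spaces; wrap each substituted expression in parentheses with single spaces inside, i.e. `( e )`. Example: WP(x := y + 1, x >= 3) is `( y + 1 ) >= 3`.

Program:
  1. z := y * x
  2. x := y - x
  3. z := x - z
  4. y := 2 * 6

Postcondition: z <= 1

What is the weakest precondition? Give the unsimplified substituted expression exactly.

post: z <= 1
stmt 4: y := 2 * 6  -- replace 0 occurrence(s) of y with (2 * 6)
  => z <= 1
stmt 3: z := x - z  -- replace 1 occurrence(s) of z with (x - z)
  => ( x - z ) <= 1
stmt 2: x := y - x  -- replace 1 occurrence(s) of x with (y - x)
  => ( ( y - x ) - z ) <= 1
stmt 1: z := y * x  -- replace 1 occurrence(s) of z with (y * x)
  => ( ( y - x ) - ( y * x ) ) <= 1

Answer: ( ( y - x ) - ( y * x ) ) <= 1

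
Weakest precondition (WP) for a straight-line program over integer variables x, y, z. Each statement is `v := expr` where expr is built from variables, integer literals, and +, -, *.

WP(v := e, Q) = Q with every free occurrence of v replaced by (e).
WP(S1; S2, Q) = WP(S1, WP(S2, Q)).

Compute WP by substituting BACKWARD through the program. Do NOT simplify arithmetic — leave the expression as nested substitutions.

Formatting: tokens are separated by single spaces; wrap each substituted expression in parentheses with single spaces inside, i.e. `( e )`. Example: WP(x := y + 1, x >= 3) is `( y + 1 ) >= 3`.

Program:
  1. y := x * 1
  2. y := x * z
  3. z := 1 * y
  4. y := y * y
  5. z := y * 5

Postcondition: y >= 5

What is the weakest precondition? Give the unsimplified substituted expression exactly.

post: y >= 5
stmt 5: z := y * 5  -- replace 0 occurrence(s) of z with (y * 5)
  => y >= 5
stmt 4: y := y * y  -- replace 1 occurrence(s) of y with (y * y)
  => ( y * y ) >= 5
stmt 3: z := 1 * y  -- replace 0 occurrence(s) of z with (1 * y)
  => ( y * y ) >= 5
stmt 2: y := x * z  -- replace 2 occurrence(s) of y with (x * z)
  => ( ( x * z ) * ( x * z ) ) >= 5
stmt 1: y := x * 1  -- replace 0 occurrence(s) of y with (x * 1)
  => ( ( x * z ) * ( x * z ) ) >= 5

Answer: ( ( x * z ) * ( x * z ) ) >= 5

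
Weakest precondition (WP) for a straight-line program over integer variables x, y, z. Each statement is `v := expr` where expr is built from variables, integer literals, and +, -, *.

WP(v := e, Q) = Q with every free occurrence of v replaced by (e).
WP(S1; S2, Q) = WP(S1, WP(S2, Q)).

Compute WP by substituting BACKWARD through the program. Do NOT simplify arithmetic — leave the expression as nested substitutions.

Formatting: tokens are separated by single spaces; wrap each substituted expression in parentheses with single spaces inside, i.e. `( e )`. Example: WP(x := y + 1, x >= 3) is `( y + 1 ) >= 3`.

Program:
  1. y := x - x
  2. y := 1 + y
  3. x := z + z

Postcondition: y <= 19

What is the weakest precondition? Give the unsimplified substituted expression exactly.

Answer: ( 1 + ( x - x ) ) <= 19

Derivation:
post: y <= 19
stmt 3: x := z + z  -- replace 0 occurrence(s) of x with (z + z)
  => y <= 19
stmt 2: y := 1 + y  -- replace 1 occurrence(s) of y with (1 + y)
  => ( 1 + y ) <= 19
stmt 1: y := x - x  -- replace 1 occurrence(s) of y with (x - x)
  => ( 1 + ( x - x ) ) <= 19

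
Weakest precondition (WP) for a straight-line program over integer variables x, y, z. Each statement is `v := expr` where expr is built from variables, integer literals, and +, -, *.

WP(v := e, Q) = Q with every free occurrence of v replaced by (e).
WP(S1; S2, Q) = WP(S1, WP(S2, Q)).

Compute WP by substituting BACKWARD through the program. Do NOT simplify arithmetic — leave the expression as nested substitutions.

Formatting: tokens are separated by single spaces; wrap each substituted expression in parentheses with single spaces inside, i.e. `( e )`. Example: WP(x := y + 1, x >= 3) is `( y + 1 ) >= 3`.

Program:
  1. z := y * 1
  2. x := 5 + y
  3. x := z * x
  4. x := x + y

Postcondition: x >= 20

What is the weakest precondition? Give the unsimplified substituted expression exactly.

post: x >= 20
stmt 4: x := x + y  -- replace 1 occurrence(s) of x with (x + y)
  => ( x + y ) >= 20
stmt 3: x := z * x  -- replace 1 occurrence(s) of x with (z * x)
  => ( ( z * x ) + y ) >= 20
stmt 2: x := 5 + y  -- replace 1 occurrence(s) of x with (5 + y)
  => ( ( z * ( 5 + y ) ) + y ) >= 20
stmt 1: z := y * 1  -- replace 1 occurrence(s) of z with (y * 1)
  => ( ( ( y * 1 ) * ( 5 + y ) ) + y ) >= 20

Answer: ( ( ( y * 1 ) * ( 5 + y ) ) + y ) >= 20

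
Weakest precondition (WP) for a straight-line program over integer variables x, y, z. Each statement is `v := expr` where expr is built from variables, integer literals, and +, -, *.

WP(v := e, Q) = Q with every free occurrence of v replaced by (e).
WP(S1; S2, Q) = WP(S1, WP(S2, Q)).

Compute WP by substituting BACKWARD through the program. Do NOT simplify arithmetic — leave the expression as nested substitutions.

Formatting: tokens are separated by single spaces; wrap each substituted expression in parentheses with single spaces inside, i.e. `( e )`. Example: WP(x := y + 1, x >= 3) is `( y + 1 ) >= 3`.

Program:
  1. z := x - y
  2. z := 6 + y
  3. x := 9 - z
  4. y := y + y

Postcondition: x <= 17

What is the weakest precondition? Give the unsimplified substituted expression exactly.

post: x <= 17
stmt 4: y := y + y  -- replace 0 occurrence(s) of y with (y + y)
  => x <= 17
stmt 3: x := 9 - z  -- replace 1 occurrence(s) of x with (9 - z)
  => ( 9 - z ) <= 17
stmt 2: z := 6 + y  -- replace 1 occurrence(s) of z with (6 + y)
  => ( 9 - ( 6 + y ) ) <= 17
stmt 1: z := x - y  -- replace 0 occurrence(s) of z with (x - y)
  => ( 9 - ( 6 + y ) ) <= 17

Answer: ( 9 - ( 6 + y ) ) <= 17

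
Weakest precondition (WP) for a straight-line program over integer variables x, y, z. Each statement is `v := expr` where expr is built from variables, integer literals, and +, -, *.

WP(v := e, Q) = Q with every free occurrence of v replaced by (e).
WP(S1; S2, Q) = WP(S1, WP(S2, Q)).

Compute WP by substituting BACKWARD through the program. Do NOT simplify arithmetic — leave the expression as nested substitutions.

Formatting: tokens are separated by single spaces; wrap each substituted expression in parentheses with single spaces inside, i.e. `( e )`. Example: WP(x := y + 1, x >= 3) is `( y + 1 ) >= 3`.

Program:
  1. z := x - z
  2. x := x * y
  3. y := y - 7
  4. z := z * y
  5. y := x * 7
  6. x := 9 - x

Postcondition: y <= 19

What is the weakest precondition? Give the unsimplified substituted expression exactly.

Answer: ( ( x * y ) * 7 ) <= 19

Derivation:
post: y <= 19
stmt 6: x := 9 - x  -- replace 0 occurrence(s) of x with (9 - x)
  => y <= 19
stmt 5: y := x * 7  -- replace 1 occurrence(s) of y with (x * 7)
  => ( x * 7 ) <= 19
stmt 4: z := z * y  -- replace 0 occurrence(s) of z with (z * y)
  => ( x * 7 ) <= 19
stmt 3: y := y - 7  -- replace 0 occurrence(s) of y with (y - 7)
  => ( x * 7 ) <= 19
stmt 2: x := x * y  -- replace 1 occurrence(s) of x with (x * y)
  => ( ( x * y ) * 7 ) <= 19
stmt 1: z := x - z  -- replace 0 occurrence(s) of z with (x - z)
  => ( ( x * y ) * 7 ) <= 19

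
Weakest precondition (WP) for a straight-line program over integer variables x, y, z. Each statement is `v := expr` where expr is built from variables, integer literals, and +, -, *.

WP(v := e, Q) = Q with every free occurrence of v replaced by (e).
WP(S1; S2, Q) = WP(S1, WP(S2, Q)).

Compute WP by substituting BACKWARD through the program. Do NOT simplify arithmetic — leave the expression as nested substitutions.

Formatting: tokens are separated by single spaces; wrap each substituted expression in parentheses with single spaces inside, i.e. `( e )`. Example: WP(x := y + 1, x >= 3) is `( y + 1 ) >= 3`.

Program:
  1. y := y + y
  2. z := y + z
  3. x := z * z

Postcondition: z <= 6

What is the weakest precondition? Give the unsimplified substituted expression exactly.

post: z <= 6
stmt 3: x := z * z  -- replace 0 occurrence(s) of x with (z * z)
  => z <= 6
stmt 2: z := y + z  -- replace 1 occurrence(s) of z with (y + z)
  => ( y + z ) <= 6
stmt 1: y := y + y  -- replace 1 occurrence(s) of y with (y + y)
  => ( ( y + y ) + z ) <= 6

Answer: ( ( y + y ) + z ) <= 6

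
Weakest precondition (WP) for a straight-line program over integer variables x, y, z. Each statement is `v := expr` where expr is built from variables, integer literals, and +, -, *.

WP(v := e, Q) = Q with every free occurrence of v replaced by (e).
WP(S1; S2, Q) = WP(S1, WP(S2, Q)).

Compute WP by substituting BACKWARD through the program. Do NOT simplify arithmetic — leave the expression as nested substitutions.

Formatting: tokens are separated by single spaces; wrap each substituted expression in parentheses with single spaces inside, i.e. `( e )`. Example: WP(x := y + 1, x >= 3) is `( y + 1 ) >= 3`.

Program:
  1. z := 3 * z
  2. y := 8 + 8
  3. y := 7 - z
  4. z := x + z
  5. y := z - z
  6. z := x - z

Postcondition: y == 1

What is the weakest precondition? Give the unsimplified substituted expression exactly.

Answer: ( ( x + ( 3 * z ) ) - ( x + ( 3 * z ) ) ) == 1

Derivation:
post: y == 1
stmt 6: z := x - z  -- replace 0 occurrence(s) of z with (x - z)
  => y == 1
stmt 5: y := z - z  -- replace 1 occurrence(s) of y with (z - z)
  => ( z - z ) == 1
stmt 4: z := x + z  -- replace 2 occurrence(s) of z with (x + z)
  => ( ( x + z ) - ( x + z ) ) == 1
stmt 3: y := 7 - z  -- replace 0 occurrence(s) of y with (7 - z)
  => ( ( x + z ) - ( x + z ) ) == 1
stmt 2: y := 8 + 8  -- replace 0 occurrence(s) of y with (8 + 8)
  => ( ( x + z ) - ( x + z ) ) == 1
stmt 1: z := 3 * z  -- replace 2 occurrence(s) of z with (3 * z)
  => ( ( x + ( 3 * z ) ) - ( x + ( 3 * z ) ) ) == 1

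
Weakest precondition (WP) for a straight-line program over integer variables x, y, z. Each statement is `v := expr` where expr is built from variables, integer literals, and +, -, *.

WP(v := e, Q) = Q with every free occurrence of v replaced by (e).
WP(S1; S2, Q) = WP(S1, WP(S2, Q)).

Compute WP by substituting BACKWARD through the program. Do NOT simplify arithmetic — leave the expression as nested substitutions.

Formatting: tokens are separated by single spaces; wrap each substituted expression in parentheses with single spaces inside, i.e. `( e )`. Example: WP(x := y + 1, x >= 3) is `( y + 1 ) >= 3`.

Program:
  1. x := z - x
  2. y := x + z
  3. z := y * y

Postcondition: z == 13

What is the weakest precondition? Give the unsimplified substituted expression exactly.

post: z == 13
stmt 3: z := y * y  -- replace 1 occurrence(s) of z with (y * y)
  => ( y * y ) == 13
stmt 2: y := x + z  -- replace 2 occurrence(s) of y with (x + z)
  => ( ( x + z ) * ( x + z ) ) == 13
stmt 1: x := z - x  -- replace 2 occurrence(s) of x with (z - x)
  => ( ( ( z - x ) + z ) * ( ( z - x ) + z ) ) == 13

Answer: ( ( ( z - x ) + z ) * ( ( z - x ) + z ) ) == 13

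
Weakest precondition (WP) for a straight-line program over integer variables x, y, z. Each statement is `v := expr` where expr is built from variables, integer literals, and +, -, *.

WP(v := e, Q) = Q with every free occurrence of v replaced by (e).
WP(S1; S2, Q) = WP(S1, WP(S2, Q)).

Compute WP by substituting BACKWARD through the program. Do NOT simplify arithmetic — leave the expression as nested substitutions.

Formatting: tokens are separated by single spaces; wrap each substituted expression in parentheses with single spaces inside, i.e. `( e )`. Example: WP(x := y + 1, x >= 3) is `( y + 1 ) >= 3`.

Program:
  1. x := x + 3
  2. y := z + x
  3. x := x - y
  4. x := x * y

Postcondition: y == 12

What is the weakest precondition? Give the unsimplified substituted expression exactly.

post: y == 12
stmt 4: x := x * y  -- replace 0 occurrence(s) of x with (x * y)
  => y == 12
stmt 3: x := x - y  -- replace 0 occurrence(s) of x with (x - y)
  => y == 12
stmt 2: y := z + x  -- replace 1 occurrence(s) of y with (z + x)
  => ( z + x ) == 12
stmt 1: x := x + 3  -- replace 1 occurrence(s) of x with (x + 3)
  => ( z + ( x + 3 ) ) == 12

Answer: ( z + ( x + 3 ) ) == 12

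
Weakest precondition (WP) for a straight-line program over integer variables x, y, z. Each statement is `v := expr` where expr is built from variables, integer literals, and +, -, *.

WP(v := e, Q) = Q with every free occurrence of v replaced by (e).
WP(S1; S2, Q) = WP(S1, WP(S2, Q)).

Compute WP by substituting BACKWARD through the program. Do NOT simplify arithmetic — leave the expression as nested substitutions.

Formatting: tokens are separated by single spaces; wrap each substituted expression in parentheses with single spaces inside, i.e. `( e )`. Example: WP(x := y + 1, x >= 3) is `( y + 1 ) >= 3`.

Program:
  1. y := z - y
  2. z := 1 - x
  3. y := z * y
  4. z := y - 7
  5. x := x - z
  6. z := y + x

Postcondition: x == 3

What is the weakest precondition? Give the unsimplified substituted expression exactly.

Answer: ( x - ( ( ( 1 - x ) * ( z - y ) ) - 7 ) ) == 3

Derivation:
post: x == 3
stmt 6: z := y + x  -- replace 0 occurrence(s) of z with (y + x)
  => x == 3
stmt 5: x := x - z  -- replace 1 occurrence(s) of x with (x - z)
  => ( x - z ) == 3
stmt 4: z := y - 7  -- replace 1 occurrence(s) of z with (y - 7)
  => ( x - ( y - 7 ) ) == 3
stmt 3: y := z * y  -- replace 1 occurrence(s) of y with (z * y)
  => ( x - ( ( z * y ) - 7 ) ) == 3
stmt 2: z := 1 - x  -- replace 1 occurrence(s) of z with (1 - x)
  => ( x - ( ( ( 1 - x ) * y ) - 7 ) ) == 3
stmt 1: y := z - y  -- replace 1 occurrence(s) of y with (z - y)
  => ( x - ( ( ( 1 - x ) * ( z - y ) ) - 7 ) ) == 3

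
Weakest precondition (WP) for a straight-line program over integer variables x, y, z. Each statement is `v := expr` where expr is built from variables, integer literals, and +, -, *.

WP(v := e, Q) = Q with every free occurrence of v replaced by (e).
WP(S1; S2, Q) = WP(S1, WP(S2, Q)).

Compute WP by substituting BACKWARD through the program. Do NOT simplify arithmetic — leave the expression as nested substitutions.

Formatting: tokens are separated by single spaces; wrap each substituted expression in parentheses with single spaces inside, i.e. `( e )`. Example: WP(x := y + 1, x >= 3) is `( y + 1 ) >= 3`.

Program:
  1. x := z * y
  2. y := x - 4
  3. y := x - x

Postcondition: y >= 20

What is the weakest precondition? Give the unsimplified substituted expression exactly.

Answer: ( ( z * y ) - ( z * y ) ) >= 20

Derivation:
post: y >= 20
stmt 3: y := x - x  -- replace 1 occurrence(s) of y with (x - x)
  => ( x - x ) >= 20
stmt 2: y := x - 4  -- replace 0 occurrence(s) of y with (x - 4)
  => ( x - x ) >= 20
stmt 1: x := z * y  -- replace 2 occurrence(s) of x with (z * y)
  => ( ( z * y ) - ( z * y ) ) >= 20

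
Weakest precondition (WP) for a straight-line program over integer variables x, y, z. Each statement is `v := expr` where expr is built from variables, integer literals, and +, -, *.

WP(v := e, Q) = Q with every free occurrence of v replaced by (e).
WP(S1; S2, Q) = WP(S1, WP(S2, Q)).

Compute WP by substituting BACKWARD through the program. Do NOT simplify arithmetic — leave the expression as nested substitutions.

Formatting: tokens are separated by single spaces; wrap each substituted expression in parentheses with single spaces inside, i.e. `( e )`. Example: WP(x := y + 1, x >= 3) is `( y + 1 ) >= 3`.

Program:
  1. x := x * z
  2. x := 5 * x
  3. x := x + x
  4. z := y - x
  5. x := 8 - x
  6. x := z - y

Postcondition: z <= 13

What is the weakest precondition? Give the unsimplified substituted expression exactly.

Answer: ( y - ( ( 5 * ( x * z ) ) + ( 5 * ( x * z ) ) ) ) <= 13

Derivation:
post: z <= 13
stmt 6: x := z - y  -- replace 0 occurrence(s) of x with (z - y)
  => z <= 13
stmt 5: x := 8 - x  -- replace 0 occurrence(s) of x with (8 - x)
  => z <= 13
stmt 4: z := y - x  -- replace 1 occurrence(s) of z with (y - x)
  => ( y - x ) <= 13
stmt 3: x := x + x  -- replace 1 occurrence(s) of x with (x + x)
  => ( y - ( x + x ) ) <= 13
stmt 2: x := 5 * x  -- replace 2 occurrence(s) of x with (5 * x)
  => ( y - ( ( 5 * x ) + ( 5 * x ) ) ) <= 13
stmt 1: x := x * z  -- replace 2 occurrence(s) of x with (x * z)
  => ( y - ( ( 5 * ( x * z ) ) + ( 5 * ( x * z ) ) ) ) <= 13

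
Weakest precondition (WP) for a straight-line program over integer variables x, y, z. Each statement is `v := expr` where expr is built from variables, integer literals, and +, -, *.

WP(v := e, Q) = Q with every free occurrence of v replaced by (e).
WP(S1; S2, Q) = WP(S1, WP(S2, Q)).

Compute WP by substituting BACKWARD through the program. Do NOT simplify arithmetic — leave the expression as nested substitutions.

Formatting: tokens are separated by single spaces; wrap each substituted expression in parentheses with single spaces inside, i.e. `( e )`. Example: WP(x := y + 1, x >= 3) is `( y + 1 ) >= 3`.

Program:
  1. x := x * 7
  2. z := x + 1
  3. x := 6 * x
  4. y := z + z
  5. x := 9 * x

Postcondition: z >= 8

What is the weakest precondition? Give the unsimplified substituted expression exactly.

post: z >= 8
stmt 5: x := 9 * x  -- replace 0 occurrence(s) of x with (9 * x)
  => z >= 8
stmt 4: y := z + z  -- replace 0 occurrence(s) of y with (z + z)
  => z >= 8
stmt 3: x := 6 * x  -- replace 0 occurrence(s) of x with (6 * x)
  => z >= 8
stmt 2: z := x + 1  -- replace 1 occurrence(s) of z with (x + 1)
  => ( x + 1 ) >= 8
stmt 1: x := x * 7  -- replace 1 occurrence(s) of x with (x * 7)
  => ( ( x * 7 ) + 1 ) >= 8

Answer: ( ( x * 7 ) + 1 ) >= 8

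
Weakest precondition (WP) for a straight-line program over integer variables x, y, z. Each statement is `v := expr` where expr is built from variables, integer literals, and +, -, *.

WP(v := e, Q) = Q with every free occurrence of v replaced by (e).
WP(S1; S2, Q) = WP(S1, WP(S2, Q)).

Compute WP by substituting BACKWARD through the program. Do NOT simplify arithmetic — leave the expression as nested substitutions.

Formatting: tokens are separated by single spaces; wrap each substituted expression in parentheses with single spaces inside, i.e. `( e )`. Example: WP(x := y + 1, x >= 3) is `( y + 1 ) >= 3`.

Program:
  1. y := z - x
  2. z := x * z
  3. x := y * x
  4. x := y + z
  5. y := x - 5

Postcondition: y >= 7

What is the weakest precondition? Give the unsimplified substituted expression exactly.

post: y >= 7
stmt 5: y := x - 5  -- replace 1 occurrence(s) of y with (x - 5)
  => ( x - 5 ) >= 7
stmt 4: x := y + z  -- replace 1 occurrence(s) of x with (y + z)
  => ( ( y + z ) - 5 ) >= 7
stmt 3: x := y * x  -- replace 0 occurrence(s) of x with (y * x)
  => ( ( y + z ) - 5 ) >= 7
stmt 2: z := x * z  -- replace 1 occurrence(s) of z with (x * z)
  => ( ( y + ( x * z ) ) - 5 ) >= 7
stmt 1: y := z - x  -- replace 1 occurrence(s) of y with (z - x)
  => ( ( ( z - x ) + ( x * z ) ) - 5 ) >= 7

Answer: ( ( ( z - x ) + ( x * z ) ) - 5 ) >= 7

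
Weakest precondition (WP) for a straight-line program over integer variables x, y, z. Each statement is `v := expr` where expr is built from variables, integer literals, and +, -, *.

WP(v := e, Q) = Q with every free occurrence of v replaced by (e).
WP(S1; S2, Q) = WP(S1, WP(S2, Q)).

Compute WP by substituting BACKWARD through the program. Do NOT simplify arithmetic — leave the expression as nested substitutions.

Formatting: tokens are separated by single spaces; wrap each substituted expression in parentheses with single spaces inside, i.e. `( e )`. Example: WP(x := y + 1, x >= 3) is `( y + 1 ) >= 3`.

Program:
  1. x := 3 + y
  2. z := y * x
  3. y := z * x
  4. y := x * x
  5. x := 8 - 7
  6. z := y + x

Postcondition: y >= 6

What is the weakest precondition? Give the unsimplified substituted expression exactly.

Answer: ( ( 3 + y ) * ( 3 + y ) ) >= 6

Derivation:
post: y >= 6
stmt 6: z := y + x  -- replace 0 occurrence(s) of z with (y + x)
  => y >= 6
stmt 5: x := 8 - 7  -- replace 0 occurrence(s) of x with (8 - 7)
  => y >= 6
stmt 4: y := x * x  -- replace 1 occurrence(s) of y with (x * x)
  => ( x * x ) >= 6
stmt 3: y := z * x  -- replace 0 occurrence(s) of y with (z * x)
  => ( x * x ) >= 6
stmt 2: z := y * x  -- replace 0 occurrence(s) of z with (y * x)
  => ( x * x ) >= 6
stmt 1: x := 3 + y  -- replace 2 occurrence(s) of x with (3 + y)
  => ( ( 3 + y ) * ( 3 + y ) ) >= 6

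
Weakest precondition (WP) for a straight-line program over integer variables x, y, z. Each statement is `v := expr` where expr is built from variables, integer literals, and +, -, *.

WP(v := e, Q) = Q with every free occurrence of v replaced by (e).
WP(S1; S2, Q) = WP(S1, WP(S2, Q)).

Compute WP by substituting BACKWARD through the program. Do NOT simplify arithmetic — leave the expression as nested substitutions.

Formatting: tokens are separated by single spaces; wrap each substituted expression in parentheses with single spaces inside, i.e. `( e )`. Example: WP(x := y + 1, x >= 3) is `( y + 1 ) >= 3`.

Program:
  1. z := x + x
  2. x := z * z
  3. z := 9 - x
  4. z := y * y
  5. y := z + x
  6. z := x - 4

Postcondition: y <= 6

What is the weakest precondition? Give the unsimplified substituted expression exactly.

post: y <= 6
stmt 6: z := x - 4  -- replace 0 occurrence(s) of z with (x - 4)
  => y <= 6
stmt 5: y := z + x  -- replace 1 occurrence(s) of y with (z + x)
  => ( z + x ) <= 6
stmt 4: z := y * y  -- replace 1 occurrence(s) of z with (y * y)
  => ( ( y * y ) + x ) <= 6
stmt 3: z := 9 - x  -- replace 0 occurrence(s) of z with (9 - x)
  => ( ( y * y ) + x ) <= 6
stmt 2: x := z * z  -- replace 1 occurrence(s) of x with (z * z)
  => ( ( y * y ) + ( z * z ) ) <= 6
stmt 1: z := x + x  -- replace 2 occurrence(s) of z with (x + x)
  => ( ( y * y ) + ( ( x + x ) * ( x + x ) ) ) <= 6

Answer: ( ( y * y ) + ( ( x + x ) * ( x + x ) ) ) <= 6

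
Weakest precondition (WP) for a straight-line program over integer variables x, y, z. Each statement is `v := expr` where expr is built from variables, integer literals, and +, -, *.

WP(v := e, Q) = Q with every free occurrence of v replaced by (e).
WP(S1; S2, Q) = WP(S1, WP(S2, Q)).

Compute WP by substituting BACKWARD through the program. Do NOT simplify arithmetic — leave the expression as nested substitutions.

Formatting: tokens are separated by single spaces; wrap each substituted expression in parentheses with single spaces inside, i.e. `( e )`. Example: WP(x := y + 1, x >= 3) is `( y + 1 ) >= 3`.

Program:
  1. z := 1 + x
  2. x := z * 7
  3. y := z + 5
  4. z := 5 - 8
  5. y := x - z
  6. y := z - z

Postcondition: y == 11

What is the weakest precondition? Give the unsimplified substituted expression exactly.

post: y == 11
stmt 6: y := z - z  -- replace 1 occurrence(s) of y with (z - z)
  => ( z - z ) == 11
stmt 5: y := x - z  -- replace 0 occurrence(s) of y with (x - z)
  => ( z - z ) == 11
stmt 4: z := 5 - 8  -- replace 2 occurrence(s) of z with (5 - 8)
  => ( ( 5 - 8 ) - ( 5 - 8 ) ) == 11
stmt 3: y := z + 5  -- replace 0 occurrence(s) of y with (z + 5)
  => ( ( 5 - 8 ) - ( 5 - 8 ) ) == 11
stmt 2: x := z * 7  -- replace 0 occurrence(s) of x with (z * 7)
  => ( ( 5 - 8 ) - ( 5 - 8 ) ) == 11
stmt 1: z := 1 + x  -- replace 0 occurrence(s) of z with (1 + x)
  => ( ( 5 - 8 ) - ( 5 - 8 ) ) == 11

Answer: ( ( 5 - 8 ) - ( 5 - 8 ) ) == 11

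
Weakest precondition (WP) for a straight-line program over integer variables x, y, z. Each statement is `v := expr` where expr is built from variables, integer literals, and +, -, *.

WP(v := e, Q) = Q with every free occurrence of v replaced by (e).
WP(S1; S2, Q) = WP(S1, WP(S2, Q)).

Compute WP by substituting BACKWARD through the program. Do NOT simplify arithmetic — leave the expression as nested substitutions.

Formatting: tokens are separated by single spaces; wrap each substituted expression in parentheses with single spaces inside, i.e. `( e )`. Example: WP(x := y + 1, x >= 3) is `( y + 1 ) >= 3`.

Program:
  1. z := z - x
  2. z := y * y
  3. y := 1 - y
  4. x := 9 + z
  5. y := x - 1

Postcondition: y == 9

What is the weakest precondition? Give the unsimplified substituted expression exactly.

Answer: ( ( 9 + ( y * y ) ) - 1 ) == 9

Derivation:
post: y == 9
stmt 5: y := x - 1  -- replace 1 occurrence(s) of y with (x - 1)
  => ( x - 1 ) == 9
stmt 4: x := 9 + z  -- replace 1 occurrence(s) of x with (9 + z)
  => ( ( 9 + z ) - 1 ) == 9
stmt 3: y := 1 - y  -- replace 0 occurrence(s) of y with (1 - y)
  => ( ( 9 + z ) - 1 ) == 9
stmt 2: z := y * y  -- replace 1 occurrence(s) of z with (y * y)
  => ( ( 9 + ( y * y ) ) - 1 ) == 9
stmt 1: z := z - x  -- replace 0 occurrence(s) of z with (z - x)
  => ( ( 9 + ( y * y ) ) - 1 ) == 9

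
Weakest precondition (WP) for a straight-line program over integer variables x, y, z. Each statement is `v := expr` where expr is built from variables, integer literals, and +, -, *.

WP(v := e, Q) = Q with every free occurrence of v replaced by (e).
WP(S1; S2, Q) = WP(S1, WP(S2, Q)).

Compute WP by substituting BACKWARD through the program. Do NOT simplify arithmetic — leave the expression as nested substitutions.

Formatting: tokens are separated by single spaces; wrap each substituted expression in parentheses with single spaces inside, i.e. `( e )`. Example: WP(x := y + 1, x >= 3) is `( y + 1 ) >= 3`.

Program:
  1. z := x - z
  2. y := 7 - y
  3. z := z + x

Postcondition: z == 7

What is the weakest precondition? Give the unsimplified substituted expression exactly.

post: z == 7
stmt 3: z := z + x  -- replace 1 occurrence(s) of z with (z + x)
  => ( z + x ) == 7
stmt 2: y := 7 - y  -- replace 0 occurrence(s) of y with (7 - y)
  => ( z + x ) == 7
stmt 1: z := x - z  -- replace 1 occurrence(s) of z with (x - z)
  => ( ( x - z ) + x ) == 7

Answer: ( ( x - z ) + x ) == 7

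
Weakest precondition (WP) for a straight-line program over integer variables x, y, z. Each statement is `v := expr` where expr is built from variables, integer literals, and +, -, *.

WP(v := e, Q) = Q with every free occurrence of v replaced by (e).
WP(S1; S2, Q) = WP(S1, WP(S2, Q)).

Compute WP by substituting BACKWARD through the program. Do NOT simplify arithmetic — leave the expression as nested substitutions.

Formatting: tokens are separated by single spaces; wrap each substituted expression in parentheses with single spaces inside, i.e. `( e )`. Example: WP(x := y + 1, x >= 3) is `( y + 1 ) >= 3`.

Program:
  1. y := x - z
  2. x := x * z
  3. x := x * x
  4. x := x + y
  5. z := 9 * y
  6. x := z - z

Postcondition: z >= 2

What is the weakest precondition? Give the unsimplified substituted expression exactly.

post: z >= 2
stmt 6: x := z - z  -- replace 0 occurrence(s) of x with (z - z)
  => z >= 2
stmt 5: z := 9 * y  -- replace 1 occurrence(s) of z with (9 * y)
  => ( 9 * y ) >= 2
stmt 4: x := x + y  -- replace 0 occurrence(s) of x with (x + y)
  => ( 9 * y ) >= 2
stmt 3: x := x * x  -- replace 0 occurrence(s) of x with (x * x)
  => ( 9 * y ) >= 2
stmt 2: x := x * z  -- replace 0 occurrence(s) of x with (x * z)
  => ( 9 * y ) >= 2
stmt 1: y := x - z  -- replace 1 occurrence(s) of y with (x - z)
  => ( 9 * ( x - z ) ) >= 2

Answer: ( 9 * ( x - z ) ) >= 2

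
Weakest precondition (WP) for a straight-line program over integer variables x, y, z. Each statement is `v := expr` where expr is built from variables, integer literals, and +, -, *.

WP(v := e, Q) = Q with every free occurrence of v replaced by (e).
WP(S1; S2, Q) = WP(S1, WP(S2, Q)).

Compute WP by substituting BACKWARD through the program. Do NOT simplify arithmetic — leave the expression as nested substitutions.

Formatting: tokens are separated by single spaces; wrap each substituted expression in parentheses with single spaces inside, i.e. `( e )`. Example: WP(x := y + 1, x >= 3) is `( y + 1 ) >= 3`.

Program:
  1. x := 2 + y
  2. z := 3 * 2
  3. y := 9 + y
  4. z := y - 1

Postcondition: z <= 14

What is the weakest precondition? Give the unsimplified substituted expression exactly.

Answer: ( ( 9 + y ) - 1 ) <= 14

Derivation:
post: z <= 14
stmt 4: z := y - 1  -- replace 1 occurrence(s) of z with (y - 1)
  => ( y - 1 ) <= 14
stmt 3: y := 9 + y  -- replace 1 occurrence(s) of y with (9 + y)
  => ( ( 9 + y ) - 1 ) <= 14
stmt 2: z := 3 * 2  -- replace 0 occurrence(s) of z with (3 * 2)
  => ( ( 9 + y ) - 1 ) <= 14
stmt 1: x := 2 + y  -- replace 0 occurrence(s) of x with (2 + y)
  => ( ( 9 + y ) - 1 ) <= 14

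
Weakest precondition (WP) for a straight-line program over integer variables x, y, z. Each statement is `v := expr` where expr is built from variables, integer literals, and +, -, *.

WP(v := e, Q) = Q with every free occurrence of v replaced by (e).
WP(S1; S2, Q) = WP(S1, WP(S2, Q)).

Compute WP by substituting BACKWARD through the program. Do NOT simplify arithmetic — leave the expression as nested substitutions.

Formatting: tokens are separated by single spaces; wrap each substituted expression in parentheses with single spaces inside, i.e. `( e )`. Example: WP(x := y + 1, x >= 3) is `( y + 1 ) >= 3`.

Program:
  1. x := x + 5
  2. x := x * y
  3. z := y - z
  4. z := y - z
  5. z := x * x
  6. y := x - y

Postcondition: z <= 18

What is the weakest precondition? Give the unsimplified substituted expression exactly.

post: z <= 18
stmt 6: y := x - y  -- replace 0 occurrence(s) of y with (x - y)
  => z <= 18
stmt 5: z := x * x  -- replace 1 occurrence(s) of z with (x * x)
  => ( x * x ) <= 18
stmt 4: z := y - z  -- replace 0 occurrence(s) of z with (y - z)
  => ( x * x ) <= 18
stmt 3: z := y - z  -- replace 0 occurrence(s) of z with (y - z)
  => ( x * x ) <= 18
stmt 2: x := x * y  -- replace 2 occurrence(s) of x with (x * y)
  => ( ( x * y ) * ( x * y ) ) <= 18
stmt 1: x := x + 5  -- replace 2 occurrence(s) of x with (x + 5)
  => ( ( ( x + 5 ) * y ) * ( ( x + 5 ) * y ) ) <= 18

Answer: ( ( ( x + 5 ) * y ) * ( ( x + 5 ) * y ) ) <= 18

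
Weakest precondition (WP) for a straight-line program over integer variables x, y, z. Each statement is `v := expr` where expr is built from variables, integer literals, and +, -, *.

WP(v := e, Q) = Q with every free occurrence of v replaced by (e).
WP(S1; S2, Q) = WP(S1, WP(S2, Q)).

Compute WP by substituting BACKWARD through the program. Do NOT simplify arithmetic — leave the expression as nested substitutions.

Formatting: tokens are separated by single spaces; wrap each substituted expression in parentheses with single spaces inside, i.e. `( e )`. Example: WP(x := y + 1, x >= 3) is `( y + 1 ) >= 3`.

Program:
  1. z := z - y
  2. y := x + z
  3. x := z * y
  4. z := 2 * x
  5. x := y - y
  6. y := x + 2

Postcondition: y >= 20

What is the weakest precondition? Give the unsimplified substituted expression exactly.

post: y >= 20
stmt 6: y := x + 2  -- replace 1 occurrence(s) of y with (x + 2)
  => ( x + 2 ) >= 20
stmt 5: x := y - y  -- replace 1 occurrence(s) of x with (y - y)
  => ( ( y - y ) + 2 ) >= 20
stmt 4: z := 2 * x  -- replace 0 occurrence(s) of z with (2 * x)
  => ( ( y - y ) + 2 ) >= 20
stmt 3: x := z * y  -- replace 0 occurrence(s) of x with (z * y)
  => ( ( y - y ) + 2 ) >= 20
stmt 2: y := x + z  -- replace 2 occurrence(s) of y with (x + z)
  => ( ( ( x + z ) - ( x + z ) ) + 2 ) >= 20
stmt 1: z := z - y  -- replace 2 occurrence(s) of z with (z - y)
  => ( ( ( x + ( z - y ) ) - ( x + ( z - y ) ) ) + 2 ) >= 20

Answer: ( ( ( x + ( z - y ) ) - ( x + ( z - y ) ) ) + 2 ) >= 20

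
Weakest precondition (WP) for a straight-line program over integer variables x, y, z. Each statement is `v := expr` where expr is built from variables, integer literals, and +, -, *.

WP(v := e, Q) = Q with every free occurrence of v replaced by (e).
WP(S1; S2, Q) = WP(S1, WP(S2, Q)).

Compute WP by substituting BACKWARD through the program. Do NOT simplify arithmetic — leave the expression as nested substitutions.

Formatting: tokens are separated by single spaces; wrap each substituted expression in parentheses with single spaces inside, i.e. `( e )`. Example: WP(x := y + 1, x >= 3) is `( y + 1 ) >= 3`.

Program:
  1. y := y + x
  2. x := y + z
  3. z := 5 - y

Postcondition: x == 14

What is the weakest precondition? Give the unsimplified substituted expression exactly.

post: x == 14
stmt 3: z := 5 - y  -- replace 0 occurrence(s) of z with (5 - y)
  => x == 14
stmt 2: x := y + z  -- replace 1 occurrence(s) of x with (y + z)
  => ( y + z ) == 14
stmt 1: y := y + x  -- replace 1 occurrence(s) of y with (y + x)
  => ( ( y + x ) + z ) == 14

Answer: ( ( y + x ) + z ) == 14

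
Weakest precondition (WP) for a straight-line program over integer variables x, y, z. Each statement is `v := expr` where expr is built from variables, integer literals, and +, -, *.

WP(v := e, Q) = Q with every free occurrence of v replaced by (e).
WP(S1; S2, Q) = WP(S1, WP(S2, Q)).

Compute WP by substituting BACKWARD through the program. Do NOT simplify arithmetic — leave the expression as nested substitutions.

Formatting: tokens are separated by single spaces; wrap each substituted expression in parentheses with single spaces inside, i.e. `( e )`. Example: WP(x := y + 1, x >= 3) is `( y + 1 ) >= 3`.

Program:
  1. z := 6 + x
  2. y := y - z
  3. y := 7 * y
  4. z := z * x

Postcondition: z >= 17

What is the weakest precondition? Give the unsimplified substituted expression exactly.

post: z >= 17
stmt 4: z := z * x  -- replace 1 occurrence(s) of z with (z * x)
  => ( z * x ) >= 17
stmt 3: y := 7 * y  -- replace 0 occurrence(s) of y with (7 * y)
  => ( z * x ) >= 17
stmt 2: y := y - z  -- replace 0 occurrence(s) of y with (y - z)
  => ( z * x ) >= 17
stmt 1: z := 6 + x  -- replace 1 occurrence(s) of z with (6 + x)
  => ( ( 6 + x ) * x ) >= 17

Answer: ( ( 6 + x ) * x ) >= 17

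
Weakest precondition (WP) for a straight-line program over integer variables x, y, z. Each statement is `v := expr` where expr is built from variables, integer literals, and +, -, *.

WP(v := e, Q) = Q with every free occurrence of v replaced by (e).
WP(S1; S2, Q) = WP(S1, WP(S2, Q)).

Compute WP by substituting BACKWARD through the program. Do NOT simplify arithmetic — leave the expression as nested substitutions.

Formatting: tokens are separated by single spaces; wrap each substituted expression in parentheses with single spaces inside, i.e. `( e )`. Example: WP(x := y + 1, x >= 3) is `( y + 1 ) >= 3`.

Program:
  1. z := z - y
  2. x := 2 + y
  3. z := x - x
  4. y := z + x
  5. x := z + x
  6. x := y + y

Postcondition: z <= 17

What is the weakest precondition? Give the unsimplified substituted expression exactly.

post: z <= 17
stmt 6: x := y + y  -- replace 0 occurrence(s) of x with (y + y)
  => z <= 17
stmt 5: x := z + x  -- replace 0 occurrence(s) of x with (z + x)
  => z <= 17
stmt 4: y := z + x  -- replace 0 occurrence(s) of y with (z + x)
  => z <= 17
stmt 3: z := x - x  -- replace 1 occurrence(s) of z with (x - x)
  => ( x - x ) <= 17
stmt 2: x := 2 + y  -- replace 2 occurrence(s) of x with (2 + y)
  => ( ( 2 + y ) - ( 2 + y ) ) <= 17
stmt 1: z := z - y  -- replace 0 occurrence(s) of z with (z - y)
  => ( ( 2 + y ) - ( 2 + y ) ) <= 17

Answer: ( ( 2 + y ) - ( 2 + y ) ) <= 17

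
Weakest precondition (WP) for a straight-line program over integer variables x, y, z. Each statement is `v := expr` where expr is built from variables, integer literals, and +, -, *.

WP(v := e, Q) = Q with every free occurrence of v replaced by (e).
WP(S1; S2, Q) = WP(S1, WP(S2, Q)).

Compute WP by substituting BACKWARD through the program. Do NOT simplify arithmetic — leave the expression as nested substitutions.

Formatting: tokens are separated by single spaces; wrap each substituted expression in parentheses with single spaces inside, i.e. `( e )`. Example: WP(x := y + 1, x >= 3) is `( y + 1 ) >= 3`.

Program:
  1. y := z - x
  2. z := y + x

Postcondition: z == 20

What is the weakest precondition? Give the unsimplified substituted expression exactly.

post: z == 20
stmt 2: z := y + x  -- replace 1 occurrence(s) of z with (y + x)
  => ( y + x ) == 20
stmt 1: y := z - x  -- replace 1 occurrence(s) of y with (z - x)
  => ( ( z - x ) + x ) == 20

Answer: ( ( z - x ) + x ) == 20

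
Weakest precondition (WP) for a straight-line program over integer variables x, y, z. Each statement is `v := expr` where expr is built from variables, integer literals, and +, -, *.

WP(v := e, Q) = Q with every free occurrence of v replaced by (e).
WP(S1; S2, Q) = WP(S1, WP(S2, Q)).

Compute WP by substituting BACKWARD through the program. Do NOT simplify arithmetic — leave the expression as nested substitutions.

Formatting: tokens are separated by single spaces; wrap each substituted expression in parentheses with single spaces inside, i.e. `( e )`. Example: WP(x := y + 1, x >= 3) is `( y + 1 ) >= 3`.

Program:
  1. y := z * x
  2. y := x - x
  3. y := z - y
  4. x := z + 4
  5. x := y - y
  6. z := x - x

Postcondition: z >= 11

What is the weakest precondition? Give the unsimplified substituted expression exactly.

Answer: ( ( ( z - ( x - x ) ) - ( z - ( x - x ) ) ) - ( ( z - ( x - x ) ) - ( z - ( x - x ) ) ) ) >= 11

Derivation:
post: z >= 11
stmt 6: z := x - x  -- replace 1 occurrence(s) of z with (x - x)
  => ( x - x ) >= 11
stmt 5: x := y - y  -- replace 2 occurrence(s) of x with (y - y)
  => ( ( y - y ) - ( y - y ) ) >= 11
stmt 4: x := z + 4  -- replace 0 occurrence(s) of x with (z + 4)
  => ( ( y - y ) - ( y - y ) ) >= 11
stmt 3: y := z - y  -- replace 4 occurrence(s) of y with (z - y)
  => ( ( ( z - y ) - ( z - y ) ) - ( ( z - y ) - ( z - y ) ) ) >= 11
stmt 2: y := x - x  -- replace 4 occurrence(s) of y with (x - x)
  => ( ( ( z - ( x - x ) ) - ( z - ( x - x ) ) ) - ( ( z - ( x - x ) ) - ( z - ( x - x ) ) ) ) >= 11
stmt 1: y := z * x  -- replace 0 occurrence(s) of y with (z * x)
  => ( ( ( z - ( x - x ) ) - ( z - ( x - x ) ) ) - ( ( z - ( x - x ) ) - ( z - ( x - x ) ) ) ) >= 11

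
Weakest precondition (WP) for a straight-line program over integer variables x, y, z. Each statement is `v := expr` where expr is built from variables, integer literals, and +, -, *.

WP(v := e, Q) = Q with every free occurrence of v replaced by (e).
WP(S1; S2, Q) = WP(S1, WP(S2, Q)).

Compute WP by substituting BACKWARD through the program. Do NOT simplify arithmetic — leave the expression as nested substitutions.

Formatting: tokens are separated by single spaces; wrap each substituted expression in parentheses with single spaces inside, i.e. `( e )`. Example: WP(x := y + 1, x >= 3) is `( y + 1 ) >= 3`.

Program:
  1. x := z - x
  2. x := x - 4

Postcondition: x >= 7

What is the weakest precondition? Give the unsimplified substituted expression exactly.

post: x >= 7
stmt 2: x := x - 4  -- replace 1 occurrence(s) of x with (x - 4)
  => ( x - 4 ) >= 7
stmt 1: x := z - x  -- replace 1 occurrence(s) of x with (z - x)
  => ( ( z - x ) - 4 ) >= 7

Answer: ( ( z - x ) - 4 ) >= 7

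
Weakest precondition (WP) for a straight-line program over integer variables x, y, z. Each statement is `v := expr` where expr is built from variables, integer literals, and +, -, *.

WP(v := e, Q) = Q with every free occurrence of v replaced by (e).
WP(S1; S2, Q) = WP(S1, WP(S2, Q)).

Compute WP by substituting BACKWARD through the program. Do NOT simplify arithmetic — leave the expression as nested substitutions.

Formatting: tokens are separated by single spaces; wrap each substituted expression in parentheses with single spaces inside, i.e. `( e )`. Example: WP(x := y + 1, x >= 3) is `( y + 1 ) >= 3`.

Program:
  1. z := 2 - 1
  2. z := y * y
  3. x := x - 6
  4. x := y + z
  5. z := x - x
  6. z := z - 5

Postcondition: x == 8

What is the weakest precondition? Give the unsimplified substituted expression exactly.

Answer: ( y + ( y * y ) ) == 8

Derivation:
post: x == 8
stmt 6: z := z - 5  -- replace 0 occurrence(s) of z with (z - 5)
  => x == 8
stmt 5: z := x - x  -- replace 0 occurrence(s) of z with (x - x)
  => x == 8
stmt 4: x := y + z  -- replace 1 occurrence(s) of x with (y + z)
  => ( y + z ) == 8
stmt 3: x := x - 6  -- replace 0 occurrence(s) of x with (x - 6)
  => ( y + z ) == 8
stmt 2: z := y * y  -- replace 1 occurrence(s) of z with (y * y)
  => ( y + ( y * y ) ) == 8
stmt 1: z := 2 - 1  -- replace 0 occurrence(s) of z with (2 - 1)
  => ( y + ( y * y ) ) == 8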